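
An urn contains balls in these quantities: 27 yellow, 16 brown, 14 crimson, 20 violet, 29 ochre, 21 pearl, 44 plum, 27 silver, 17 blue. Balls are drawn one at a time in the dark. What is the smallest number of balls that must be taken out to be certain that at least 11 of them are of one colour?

91

By pigeonhole, the 9 colours are the holes; the balls drawn are the pigeons.
To avoid 11 of any one colour, the worst case takes at most 10 of each colour.
That gives 10 + 10 + 10 + 10 + 10 + 10 + 10 + 10 + 10 = 90 balls with no colour reaching 11.
The next ball forces some colour to 11, so 90 + 1 = 91.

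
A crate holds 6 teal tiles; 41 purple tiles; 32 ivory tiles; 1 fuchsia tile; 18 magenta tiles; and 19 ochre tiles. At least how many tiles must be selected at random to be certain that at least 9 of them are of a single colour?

By the pigeonhole principle, the 6 colours are the holes; the tiles drawn are the pigeons.
To avoid 9 of any one colour, the worst case takes at most 8 of each colour, or every tile of a colour that has fewer than 8.
That gives 6 + 8 + 8 + 1 + 8 + 8 = 39 tiles with no colour reaching 9.
The next tile forces some colour to 9, so 39 + 1 = 40.

40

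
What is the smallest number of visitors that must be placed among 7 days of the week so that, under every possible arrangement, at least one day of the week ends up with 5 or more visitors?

With 28 visitors one could put exactly 4 in each of the 7 days of the week, and no day of the week would reach 5.
Pigeonhole: one more visitor must land in a day of the week that already has 4, giving it 5.
So 7 × 4 + 1 = 29 visitors are required.

29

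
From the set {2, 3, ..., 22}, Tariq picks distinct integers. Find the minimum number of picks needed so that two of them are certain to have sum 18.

Two chosen integers sum to 18 exactly when both halves of some pair {x, 18−x} with 2 ≤ x ≤ 18−x ≤ 16 are chosen — 7 such pairs.
The remaining 7 elements (those with no distinct partner in range) can never complete a 18-sum, so the worst case takes all of them and one from each pair: 7 + 7 = 14.
Pigeonhole: the 15th integer has to be the second member of some pair, so 14 + 1 = 15.

15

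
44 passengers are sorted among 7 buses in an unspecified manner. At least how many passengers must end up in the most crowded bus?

7

By the pigeonhole principle, the 7 buses are the holes and the 44 passengers are the pigeons.
If every bus held at most 6 passengers, the total would be at most 7 × 6 = 42, which is less than 44.
So some bus holds at least ⌈44/7⌉ = 7 passengers.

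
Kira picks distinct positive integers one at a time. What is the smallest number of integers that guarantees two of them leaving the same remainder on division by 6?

The 6 residue classes mod 6 are the pigeonholes.
With 6 integers one could put 1 in each residue class and have no class reach 2.
The 7th integer pushes some class to 2, so 6·1 + 1 = 7.

7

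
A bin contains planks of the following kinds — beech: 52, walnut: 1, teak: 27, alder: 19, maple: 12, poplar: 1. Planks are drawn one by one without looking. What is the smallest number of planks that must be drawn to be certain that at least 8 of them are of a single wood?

31

By pigeonhole, the 6 woods are the holes; the planks drawn are the pigeons.
To avoid 8 of any one wood, the worst case takes at most 7 of each wood, or every plank of a wood that has fewer than 7.
That gives 7 + 1 + 7 + 7 + 7 + 1 = 30 planks with no wood reaching 8.
The next plank forces some wood to 8, so 30 + 1 = 31.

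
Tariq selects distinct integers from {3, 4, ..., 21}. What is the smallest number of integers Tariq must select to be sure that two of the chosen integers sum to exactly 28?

Two chosen integers sum to 28 exactly when both halves of some pair {x, 28−x} with 7 ≤ x ≤ 28−x ≤ 21 are chosen — 7 such pairs.
The remaining 5 elements (those with no distinct partner in range) can never complete a 28-sum, so the worst case takes all of them and one from each pair: 5 + 7 = 12.
By pigeonhole, the 13th integer has to be the second member of some pair, so 12 + 1 = 13.

13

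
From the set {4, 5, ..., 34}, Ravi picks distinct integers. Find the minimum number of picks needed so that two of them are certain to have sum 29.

A set avoiding the sum 29 can contain at most one of each pair {x, 29−x}, plus the 9 elements whose complement lies outside the range.
The integers 15, …, 34 (20 of them) are such a set: any two sum to at least 15+16 = 31 > 29.
By pigeonhole, any 21st integer completes one of the 11 pairs, so 21 choices force a sum of 29.

21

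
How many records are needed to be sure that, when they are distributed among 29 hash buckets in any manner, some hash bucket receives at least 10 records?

262

With 261 records one could put exactly 9 in each of the 29 hash buckets, and no hash bucket would reach 10.
Pigeonhole: one more record must land in a hash bucket that already has 9, giving it 10.
So 29 × 9 + 1 = 262 records are required.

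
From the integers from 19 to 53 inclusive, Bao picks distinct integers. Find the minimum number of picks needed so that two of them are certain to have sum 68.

Group the elements by complementary pair {x, 68−x}: {19,49}, {20,48}, {21,47}, …, giving 15 two-element pairs, the single value 34 (it cannot pair with itself since the integers are distinct), and 4 integers whose partner 68−x falls outside [19,53].
By pigeonhole, treating each of those 20 groups as a pigeonhole, one can pick one integer per group — 20 integers — with no two summing to 68.
The 21st integer lands in an occupied pair, forcing a sum of 68.

21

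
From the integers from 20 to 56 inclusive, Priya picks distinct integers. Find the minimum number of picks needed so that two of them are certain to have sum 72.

22

Group the elements by complementary pair {x, 72−x}: {20,52}, {21,51}, {22,50}, …, giving 16 two-element pairs, the single value 36 (it cannot pair with itself since the integers are distinct), and 4 integers whose partner 72−x falls outside [20,56].
By the pigeonhole principle, treating each of those 21 groups as a pigeonhole, one can pick one integer per group — 21 integers — with no two summing to 72.
The 22nd integer lands in an occupied pair, forcing a sum of 72.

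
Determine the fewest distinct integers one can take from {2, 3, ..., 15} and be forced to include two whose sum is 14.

10

Group the elements by complementary pair {x, 14−x}: {2,12}, {3,11}, {4,10}, …, giving 5 two-element pairs, the single value 7 (it cannot pair with itself since the integers are distinct), and 3 integers whose partner 14−x falls outside [2,15].
Treating each of those 9 groups as a pigeonhole, one can pick one integer per group — 9 integers — with no two summing to 14.
The 10th integer lands in an occupied pair, forcing a sum of 14.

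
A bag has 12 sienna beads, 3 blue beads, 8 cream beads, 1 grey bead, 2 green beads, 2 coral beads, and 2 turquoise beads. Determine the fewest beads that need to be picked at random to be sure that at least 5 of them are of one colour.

By the pigeonhole principle, the 7 colours are the holes; the beads drawn are the pigeons.
To avoid 5 of any one colour, the worst case takes at most 4 of each colour, or every bead of a colour that has fewer than 4.
That gives 4 + 3 + 4 + 1 + 2 + 2 + 2 = 18 beads with no colour reaching 5.
The next bead forces some colour to 5, so 18 + 1 = 19.

19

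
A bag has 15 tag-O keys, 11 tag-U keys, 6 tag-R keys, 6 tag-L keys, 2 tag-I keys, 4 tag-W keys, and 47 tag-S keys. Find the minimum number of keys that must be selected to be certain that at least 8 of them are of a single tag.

40

Pigeonhole: the 7 tags are the holes; the keys drawn are the pigeons.
To avoid 8 of any one tag, the worst case takes at most 7 of each tag, or every key of a tag that has fewer than 7.
That gives 7 + 7 + 6 + 6 + 2 + 4 + 7 = 39 keys with no tag reaching 8.
The next key forces some tag to 8, so 39 + 1 = 40.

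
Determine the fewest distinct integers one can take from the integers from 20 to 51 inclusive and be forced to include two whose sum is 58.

A set avoiding the sum 58 can contain at most one of each pair {x, 58−x}, plus the 14 elements whose complement lies outside the range or equal to its own complement.
The integers 29, …, 51 (23 of them) are such a set: any two sum to at least 29+30 = 59 > 58.
Pigeonhole: any 24th integer completes one of the 9 pairs, so 24 choices force a sum of 58.

24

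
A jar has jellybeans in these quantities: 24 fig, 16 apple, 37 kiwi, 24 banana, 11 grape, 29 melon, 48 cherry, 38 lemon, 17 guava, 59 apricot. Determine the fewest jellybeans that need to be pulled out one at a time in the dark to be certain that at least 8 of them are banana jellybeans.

287

In the worst case for collecting banana jellybeans, every non-banana jellybean comes out first.
There are 24 + 16 + 37 + 11 + 29 + 48 + 38 + 17 + 59 = 279 non-banana jellybeans altogether.
After those, each further jellybean must be banana, so 279 + 8 = 287 draws guarantee 8 banana jellybeans.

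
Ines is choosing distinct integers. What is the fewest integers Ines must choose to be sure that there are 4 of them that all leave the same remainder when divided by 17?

52

The 17 residue classes mod 17 are the pigeonholes.
With 51 integers one could put 3 in each residue class and have no class reach 4.
The 52nd integer pushes some class to 4, so 17·3 + 1 = 52.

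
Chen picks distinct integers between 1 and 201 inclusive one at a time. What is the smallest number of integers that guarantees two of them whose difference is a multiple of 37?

38

Integers whose pairwise differences are multiples of 37 are exactly those sharing a remainder mod 37. The 37 residue classes mod 37 are the pigeonholes.
With 37 integers one could put 1 in each residue class and have no class reach 2.
The 38th integer pushes some class to 2, so 37·1 + 1 = 38.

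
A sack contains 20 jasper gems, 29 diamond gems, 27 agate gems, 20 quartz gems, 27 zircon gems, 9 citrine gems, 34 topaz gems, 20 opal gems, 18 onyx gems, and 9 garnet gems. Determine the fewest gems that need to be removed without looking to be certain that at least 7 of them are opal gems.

200

In the worst case for collecting opal gems, every non-opal gem comes out first.
There are 20 + 29 + 27 + 20 + 27 + 9 + 34 + 18 + 9 = 193 non-opal gems altogether.
After those, each further gem must be opal, so 193 + 7 = 200 draws guarantee 7 opal gems.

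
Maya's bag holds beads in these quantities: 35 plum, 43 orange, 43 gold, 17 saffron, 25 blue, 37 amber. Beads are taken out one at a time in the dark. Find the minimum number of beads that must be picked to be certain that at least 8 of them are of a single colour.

An adversary could hand out at most 7 beads per colour: 7 + 7 + 7 + 7 + 7 + 7 = 42 beads and still no colour has 8.
By the pigeonhole principle, one more bead lands in a colour already at 7, so 43 draws are enough and 42 are not.

43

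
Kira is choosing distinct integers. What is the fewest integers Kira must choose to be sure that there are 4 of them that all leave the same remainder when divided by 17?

52

Pigeonhole: the 17 residue classes mod 17 are the pigeonholes.
With 51 integers one could put 3 in each residue class and have no class reach 4.
The 52nd integer pushes some class to 4, so 17·3 + 1 = 52.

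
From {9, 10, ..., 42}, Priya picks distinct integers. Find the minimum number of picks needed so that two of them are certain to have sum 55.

20

A set avoiding the sum 55 can contain at most one of each pair {x, 55−x}, plus the 4 elements whose complement lies outside the range.
The integers 9, …, 27 (19 of them) are such a set: any two sum to at least 9+10 = 19 and at most 26+27 = 53 < 55.
Pigeonhole: any 20th integer completes one of the 15 pairs, so 20 choices force a sum of 55.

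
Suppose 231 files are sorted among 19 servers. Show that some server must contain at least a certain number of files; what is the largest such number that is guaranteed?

13

The 19 servers are the holes and the 231 files are the pigeons.
If every server held at most 12 files, the total would be at most 19 × 12 = 228, which is less than 231.
So some server holds at least ⌈231/19⌉ = 13 files.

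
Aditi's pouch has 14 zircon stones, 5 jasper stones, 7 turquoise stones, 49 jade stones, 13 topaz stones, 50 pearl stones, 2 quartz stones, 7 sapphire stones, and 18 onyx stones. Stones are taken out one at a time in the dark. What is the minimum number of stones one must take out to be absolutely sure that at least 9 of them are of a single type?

62

An adversary could hand out at most 8 stones per type (4 types run out sooner): 8 + 5 + 7 + 8 + 8 + 8 + 2 + 7 + 8 = 61 stones and still no type has 9.
By pigeonhole, one more stone lands in a type already at 8, so 62 draws are enough and 61 are not.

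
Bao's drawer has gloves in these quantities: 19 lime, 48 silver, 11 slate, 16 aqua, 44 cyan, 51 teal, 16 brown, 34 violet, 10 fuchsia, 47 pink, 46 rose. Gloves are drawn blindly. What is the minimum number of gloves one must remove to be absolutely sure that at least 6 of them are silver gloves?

In the worst case for collecting silver gloves, every non-silver glove comes out first.
There are 19 + 11 + 16 + 44 + 51 + 16 + 34 + 10 + 47 + 46 = 294 non-silver gloves altogether.
After those, each further glove must be silver, so 294 + 6 = 300 draws guarantee 6 silver gloves.

300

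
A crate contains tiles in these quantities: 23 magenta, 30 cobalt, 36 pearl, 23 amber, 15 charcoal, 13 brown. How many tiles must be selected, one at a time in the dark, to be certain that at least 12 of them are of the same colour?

By the pigeonhole principle, put each drawn tile into a box by colour. The largest draw with every box below 12 takes min(count, 11) from each colour.
Σ min(cᵢ, 11) = 11 + 11 + 11 + 11 + 11 + 11 = 66.
Draw number 66 + 1 = 67 must push one box to 12.

67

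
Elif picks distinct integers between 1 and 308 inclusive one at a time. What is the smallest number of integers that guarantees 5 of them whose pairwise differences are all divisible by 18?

73

Integers whose pairwise differences are multiples of 18 are exactly those sharing a remainder mod 18. Pigeonhole: the 18 residue classes mod 18 are the pigeonholes.
With 72 integers one could put 4 in each residue class and have no class reach 5.
The 73rd integer pushes some class to 5, so 18·4 + 1 = 73.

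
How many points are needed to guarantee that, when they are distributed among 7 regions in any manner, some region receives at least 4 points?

With 21 points one could put exactly 3 in each of the 7 regions, and no region would reach 4.
One more point must land in a region that already has 3, giving it 4.
So 7 × 3 + 1 = 22 points are required.

22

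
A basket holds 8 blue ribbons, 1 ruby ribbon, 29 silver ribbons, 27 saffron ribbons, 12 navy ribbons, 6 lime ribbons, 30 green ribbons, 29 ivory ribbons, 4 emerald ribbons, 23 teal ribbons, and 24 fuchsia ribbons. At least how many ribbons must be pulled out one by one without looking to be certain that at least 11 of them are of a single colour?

An adversary could hand out at most 10 ribbons per colour (4 colours run out sooner): 8 + 1 + 10 + 10 + 10 + 6 + 10 + 10 + 4 + 10 + 10 = 89 ribbons and still no colour has 11.
One more ribbon lands in a colour already at 10, so 90 draws are enough and 89 are not.

90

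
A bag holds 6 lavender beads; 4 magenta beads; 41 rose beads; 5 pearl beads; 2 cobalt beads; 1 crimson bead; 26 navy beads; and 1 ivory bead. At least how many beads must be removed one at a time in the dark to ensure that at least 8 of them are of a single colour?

34

An adversary could hand out at most 7 beads per colour (6 colours run out sooner): 6 + 4 + 7 + 5 + 2 + 1 + 7 + 1 = 33 beads and still no colour has 8.
One more bead lands in a colour already at 7, so 34 draws are enough and 33 are not.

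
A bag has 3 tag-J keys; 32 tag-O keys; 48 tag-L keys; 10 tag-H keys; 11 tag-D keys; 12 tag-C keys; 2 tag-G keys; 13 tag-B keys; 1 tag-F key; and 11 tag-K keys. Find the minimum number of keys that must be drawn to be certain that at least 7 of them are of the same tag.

By pigeonhole, put each drawn key into a box by tag. The largest draw with every box below 7 takes min(count, 6) from each tag; tags with fewer than 6 contribute all they have.
Σ min(cᵢ, 6) = 3 + 6 + 6 + 6 + 6 + 6 + 2 + 6 + 1 + 6 = 48.
Draw number 48 + 1 = 49 must push one box to 7.

49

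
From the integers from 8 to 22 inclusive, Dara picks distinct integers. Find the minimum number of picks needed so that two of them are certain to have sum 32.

10

A set avoiding the sum 32 can contain at most one of each pair {x, 32−x}, plus the 3 elements whose complement lies outside the range or equal to its own complement.
The integers 8, …, 16 (9 of them) are such a set: any two sum to at least 8+9 = 17 and at most 15+16 = 31 < 32.
By the pigeonhole principle, any 10th integer completes one of the 6 pairs, so 10 choices force a sum of 32.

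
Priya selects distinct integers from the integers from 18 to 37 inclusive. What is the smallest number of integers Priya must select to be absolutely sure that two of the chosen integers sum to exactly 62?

15

A set avoiding the sum 62 can contain at most one of each pair {x, 62−x}, plus the 8 elements whose complement lies outside the range or equal to its own complement.
The integers 18, …, 31 (14 of them) are such a set: any two sum to at least 18+19 = 37 and at most 30+31 = 61 < 62.
Pigeonhole: any 15th integer completes one of the 6 pairs, so 15 choices force a sum of 62.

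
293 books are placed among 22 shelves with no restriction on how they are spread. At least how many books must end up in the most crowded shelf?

The 22 shelves are the holes and the 293 books are the pigeons.
If every shelf held at most 13 books, the total would be at most 22 × 13 = 286, which is less than 293.
So some shelf holds at least ⌈293/22⌉ = 14 books.

14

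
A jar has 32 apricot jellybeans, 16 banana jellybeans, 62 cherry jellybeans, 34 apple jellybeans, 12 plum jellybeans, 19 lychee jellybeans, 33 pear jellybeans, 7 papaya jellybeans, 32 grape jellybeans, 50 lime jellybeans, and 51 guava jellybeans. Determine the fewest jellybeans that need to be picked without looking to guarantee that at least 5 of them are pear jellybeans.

In the worst case for collecting pear jellybeans, every non-pear jellybean comes out first.
There are 32 + 16 + 62 + 34 + 12 + 19 + 7 + 32 + 50 + 51 = 315 non-pear jellybeans altogether.
After those, each further jellybean must be pear, so 315 + 5 = 320 draws guarantee 5 pear jellybeans.

320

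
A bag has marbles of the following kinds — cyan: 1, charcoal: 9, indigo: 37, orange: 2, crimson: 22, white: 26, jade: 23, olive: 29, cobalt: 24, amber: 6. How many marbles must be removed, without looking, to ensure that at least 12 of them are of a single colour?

85

An adversary could hand out at most 11 marbles per colour (4 colours run out sooner): 1 + 9 + 11 + 2 + 11 + 11 + 11 + 11 + 11 + 6 = 84 marbles and still no colour has 12.
One more marble lands in a colour already at 11, so 85 draws are enough and 84 are not.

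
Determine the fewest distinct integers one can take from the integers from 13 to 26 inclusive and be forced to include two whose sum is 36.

A set avoiding the sum 36 can contain at most one of each pair {x, 36−x}, plus the 4 elements whose complement lies outside the range or equal to its own complement.
The integers 18, …, 26 (9 of them) are such a set: any two sum to at least 18+19 = 37 > 36.
Pigeonhole: any 10th integer completes one of the 5 pairs, so 10 choices force a sum of 36.

10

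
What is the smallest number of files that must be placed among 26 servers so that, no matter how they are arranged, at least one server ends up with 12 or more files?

With 286 files one could put exactly 11 in each of the 26 servers, and no server would reach 12.
Pigeonhole: one more file must land in a server that already has 11, giving it 12.
So 26 × 11 + 1 = 287 files are required.

287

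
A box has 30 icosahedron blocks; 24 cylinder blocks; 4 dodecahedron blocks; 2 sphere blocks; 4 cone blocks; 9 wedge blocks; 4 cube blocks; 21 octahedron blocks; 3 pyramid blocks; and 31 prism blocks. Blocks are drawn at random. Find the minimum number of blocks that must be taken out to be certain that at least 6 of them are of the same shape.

Put each drawn block into a box by shape. The largest draw with every box below 6 takes min(count, 5) from each shape; shapes with fewer than 5 contribute all they have.
Σ min(cᵢ, 5) = 5 + 5 + 4 + 2 + 4 + 5 + 4 + 5 + 3 + 5 = 42.
Draw number 42 + 1 = 43 must push one box to 6.

43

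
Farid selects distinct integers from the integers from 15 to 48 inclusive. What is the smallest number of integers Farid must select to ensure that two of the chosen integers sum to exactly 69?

Group the elements by complementary pair {x, 69−x}: {21,48}, {22,47}, {23,46}, …, giving 14 two-element pairs and 6 integers whose partner 69−x falls outside [15,48].
Treating each of those 20 groups as a pigeonhole, one can pick one integer per group — 20 integers — with no two summing to 69.
The 21st integer lands in an occupied pair, forcing a sum of 69.

21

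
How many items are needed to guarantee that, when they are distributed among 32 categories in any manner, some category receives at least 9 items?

With 256 items one could put exactly 8 in each of the 32 categories, and no category would reach 9.
By the pigeonhole principle, one more item must land in a category that already has 8, giving it 9.
So 32 × 8 + 1 = 257 items are required.

257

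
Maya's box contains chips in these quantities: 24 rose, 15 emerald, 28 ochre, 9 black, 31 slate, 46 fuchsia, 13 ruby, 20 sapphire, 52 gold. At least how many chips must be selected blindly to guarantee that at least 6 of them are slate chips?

213

In the worst case for collecting slate chips, every non-slate chip comes out first.
There are 24 + 15 + 28 + 9 + 46 + 13 + 20 + 52 = 207 non-slate chips altogether.
After those, each further chip must be slate, so 207 + 6 = 213 draws guarantee 6 slate chips.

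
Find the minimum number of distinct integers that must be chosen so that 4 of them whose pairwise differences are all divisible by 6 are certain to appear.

19

Integers whose pairwise differences are multiples of 6 are exactly those sharing a remainder mod 6. Pigeonhole: the 6 residue classes mod 6 are the pigeonholes.
With 18 integers one could put 3 in each residue class and have no class reach 4.
The 19th integer pushes some class to 4, so 6·3 + 1 = 19.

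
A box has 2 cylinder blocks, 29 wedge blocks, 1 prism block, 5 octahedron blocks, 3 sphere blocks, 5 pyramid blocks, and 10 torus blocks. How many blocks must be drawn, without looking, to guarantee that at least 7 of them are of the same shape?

The 7 shapes are the holes; the blocks drawn are the pigeons.
To avoid 7 of any one shape, the worst case takes at most 6 of each shape, or every block of a shape that has fewer than 6.
That gives 2 + 6 + 1 + 5 + 3 + 5 + 6 = 28 blocks with no shape reaching 7.
The next block forces some shape to 7, so 28 + 1 = 29.

29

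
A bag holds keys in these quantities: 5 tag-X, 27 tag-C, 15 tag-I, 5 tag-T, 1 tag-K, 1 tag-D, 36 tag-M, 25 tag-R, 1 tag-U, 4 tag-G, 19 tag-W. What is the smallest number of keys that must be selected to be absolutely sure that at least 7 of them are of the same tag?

48

Put each drawn key into a box by tag. The largest draw with every box below 7 takes min(count, 6) from each tag; tags with fewer than 6 contribute all they have.
Σ min(cᵢ, 6) = 5 + 6 + 6 + 5 + 1 + 1 + 6 + 6 + 1 + 4 + 6 = 47.
Draw number 47 + 1 = 48 must push one box to 7.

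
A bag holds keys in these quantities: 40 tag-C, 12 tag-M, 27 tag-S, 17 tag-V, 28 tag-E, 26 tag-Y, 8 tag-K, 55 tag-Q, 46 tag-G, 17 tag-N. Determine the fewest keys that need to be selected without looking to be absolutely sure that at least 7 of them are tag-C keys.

In the worst case for collecting tag-C keys, every non-tag-C key comes out first.
There are 12 + 27 + 17 + 28 + 26 + 8 + 55 + 46 + 17 = 236 non-tag-C keys altogether.
After those, each further key must be tag-C, so 236 + 7 = 243 draws guarantee 7 tag-C keys.

243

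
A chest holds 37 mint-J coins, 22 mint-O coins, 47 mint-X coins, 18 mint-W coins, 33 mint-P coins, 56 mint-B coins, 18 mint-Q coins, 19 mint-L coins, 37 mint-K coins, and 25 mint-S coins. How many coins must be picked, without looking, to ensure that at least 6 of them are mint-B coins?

262

In the worst case for collecting mint-B coins, every non-mint-B coin comes out first.
There are 37 + 22 + 47 + 18 + 33 + 18 + 19 + 37 + 25 = 256 non-mint-B coins altogether.
After those, each further coin must be mint-B, so 256 + 6 = 262 draws guarantee 6 mint-B coins.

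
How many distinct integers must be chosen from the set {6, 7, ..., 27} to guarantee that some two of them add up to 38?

15

A set avoiding the sum 38 can contain at most one of each pair {x, 38−x}, plus the 6 elements whose complement lies outside the range or equal to its own complement.
The integers 6, …, 19 (14 of them) are such a set: any two sum to at least 6+7 = 13 and at most 18+19 = 37 < 38.
Pigeonhole: any 15th integer completes one of the 8 pairs, so 15 choices force a sum of 38.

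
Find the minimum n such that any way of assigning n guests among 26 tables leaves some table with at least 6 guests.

131

With 130 guests one could put exactly 5 in each of the 26 tables, and no table would reach 6.
One more guest must land in a table that already has 5, giving it 6.
So 26 × 5 + 1 = 131 guests are required.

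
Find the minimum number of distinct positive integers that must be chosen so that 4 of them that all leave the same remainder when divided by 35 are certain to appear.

106

The 35 residue classes mod 35 are the pigeonholes.
With 105 integers one could put 3 in each residue class and have no class reach 4.
The 106th integer pushes some class to 4, so 35·3 + 1 = 106.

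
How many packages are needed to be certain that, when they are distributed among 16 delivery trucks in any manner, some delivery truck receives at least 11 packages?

161

With 160 packages one could put exactly 10 in each of the 16 delivery trucks, and no delivery truck would reach 11.
One more package must land in a delivery truck that already has 10, giving it 11.
So 16 × 10 + 1 = 161 packages are required.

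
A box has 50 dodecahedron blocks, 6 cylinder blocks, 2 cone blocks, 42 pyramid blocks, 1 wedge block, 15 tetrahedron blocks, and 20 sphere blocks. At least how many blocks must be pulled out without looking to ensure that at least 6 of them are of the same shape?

Put each drawn block into a box by shape. The largest draw with every box below 6 takes min(count, 5) from each shape; shapes with fewer than 5 contribute all they have.
Σ min(cᵢ, 5) = 5 + 5 + 2 + 5 + 1 + 5 + 5 = 28.
Draw number 28 + 1 = 29 must push one box to 6.

29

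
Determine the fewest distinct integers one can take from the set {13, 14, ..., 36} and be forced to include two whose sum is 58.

18

A set avoiding the sum 58 can contain at most one of each pair {x, 58−x}, plus the 10 elements whose complement lies outside the range or equal to its own complement.
The integers 13, …, 29 (17 of them) are such a set: any two sum to at least 13+14 = 27 and at most 28+29 = 57 < 58.
By the pigeonhole principle, any 18th integer completes one of the 7 pairs, so 18 choices force a sum of 58.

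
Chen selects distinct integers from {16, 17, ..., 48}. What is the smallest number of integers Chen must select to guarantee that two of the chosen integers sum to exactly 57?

21

Two chosen integers sum to 57 exactly when both halves of some pair {x, 57−x} with 16 ≤ x ≤ 57−x ≤ 41 are chosen — 13 such pairs.
The remaining 7 elements (those with no distinct partner in range) can never complete a 57-sum, so the worst case takes all of them and one from each pair: 7 + 13 = 20.
The 21st integer has to be the second member of some pair, so 20 + 1 = 21.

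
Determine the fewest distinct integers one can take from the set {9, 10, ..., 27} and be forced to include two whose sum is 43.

Two chosen integers sum to 43 exactly when both halves of some pair {x, 43−x} with 16 ≤ x ≤ 43−x ≤ 27 are chosen — 6 such pairs.
The remaining 7 elements (those with no distinct partner in range) can never complete a 43-sum, so the worst case takes all of them and one from each pair: 7 + 6 = 13.
The 14th integer has to be the second member of some pair, so 13 + 1 = 14.

14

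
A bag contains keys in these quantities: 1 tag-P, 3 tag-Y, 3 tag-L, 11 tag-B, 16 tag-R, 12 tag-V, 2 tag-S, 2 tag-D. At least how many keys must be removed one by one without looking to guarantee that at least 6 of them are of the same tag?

27

The 8 tags are the holes; the keys drawn are the pigeons.
To avoid 6 of any one tag, the worst case takes at most 5 of each tag, or every key of a tag that has fewer than 5.
That gives 1 + 3 + 3 + 5 + 5 + 5 + 2 + 2 = 26 keys with no tag reaching 6.
The next key forces some tag to 6, so 26 + 1 = 27.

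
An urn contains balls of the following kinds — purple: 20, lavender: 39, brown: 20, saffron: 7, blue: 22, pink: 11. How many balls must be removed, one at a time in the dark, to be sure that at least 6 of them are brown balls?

In the worst case for collecting brown balls, every non-brown ball comes out first.
There are 20 + 39 + 7 + 22 + 11 = 99 non-brown balls altogether.
After those, each further ball must be brown, so 99 + 6 = 105 draws guarantee 6 brown balls.

105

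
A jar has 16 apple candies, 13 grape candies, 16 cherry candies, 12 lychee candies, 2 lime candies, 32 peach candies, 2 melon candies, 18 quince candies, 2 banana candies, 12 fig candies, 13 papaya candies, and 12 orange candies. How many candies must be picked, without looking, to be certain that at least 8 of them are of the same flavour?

Pigeonhole: put each drawn candy into a box by flavour. The largest draw with every box below 8 takes min(count, 7) from each flavour; flavours with fewer than 7 contribute all they have.
Σ min(cᵢ, 7) = 7 + 7 + 7 + 7 + 2 + 7 + 2 + 7 + 2 + 7 + 7 + 7 = 69.
Draw number 69 + 1 = 70 must push one box to 8.

70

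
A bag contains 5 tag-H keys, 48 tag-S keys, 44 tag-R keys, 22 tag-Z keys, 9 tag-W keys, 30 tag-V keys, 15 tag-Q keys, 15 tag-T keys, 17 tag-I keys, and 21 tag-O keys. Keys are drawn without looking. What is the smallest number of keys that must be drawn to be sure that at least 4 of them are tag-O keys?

In the worst case for collecting tag-O keys, every non-tag-O key comes out first.
There are 5 + 48 + 44 + 22 + 9 + 30 + 15 + 15 + 17 = 205 non-tag-O keys altogether.
After those, each further key must be tag-O, so 205 + 4 = 209 draws guarantee 4 tag-O keys.

209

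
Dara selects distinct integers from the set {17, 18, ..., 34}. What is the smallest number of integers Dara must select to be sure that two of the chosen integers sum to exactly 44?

14

Two chosen integers sum to 44 exactly when both halves of some pair {x, 44−x} with 17 ≤ x ≤ 44−x ≤ 27 are chosen — 5 such pairs.
The remaining 8 elements (those with no distinct partner in range) can never complete a 44-sum, so the worst case takes all of them and one from each pair: 8 + 5 = 13.
By the pigeonhole principle, the 14th integer has to be the second member of some pair, so 13 + 1 = 14.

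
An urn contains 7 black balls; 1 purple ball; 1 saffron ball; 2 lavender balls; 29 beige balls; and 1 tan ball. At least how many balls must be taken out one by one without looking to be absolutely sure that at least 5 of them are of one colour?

By pigeonhole, put each drawn ball into a box by colour. The largest draw with every box below 5 takes min(count, 4) from each colour; colours with fewer than 4 contribute all they have.
Σ min(cᵢ, 4) = 4 + 1 + 1 + 2 + 4 + 1 = 13.
Draw number 13 + 1 = 14 must push one box to 5.

14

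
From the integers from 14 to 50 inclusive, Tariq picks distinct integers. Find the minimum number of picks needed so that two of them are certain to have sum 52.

26

A set avoiding the sum 52 can contain at most one of each pair {x, 52−x}, plus the 13 elements whose complement lies outside the range or equal to its own complement.
The integers 26, …, 50 (25 of them) are such a set: any two sum to at least 26+27 = 53 > 52.
By the pigeonhole principle, any 26th integer completes one of the 12 pairs, so 26 choices force a sum of 52.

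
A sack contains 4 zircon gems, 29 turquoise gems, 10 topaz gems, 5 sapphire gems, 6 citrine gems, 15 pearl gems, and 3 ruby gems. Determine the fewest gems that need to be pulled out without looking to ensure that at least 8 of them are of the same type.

Put each drawn gem into a box by type. The largest draw with every box below 8 takes min(count, 7) from each type; types with fewer than 7 contribute all they have.
Σ min(cᵢ, 7) = 4 + 7 + 7 + 5 + 6 + 7 + 3 = 39.
Draw number 39 + 1 = 40 must push one box to 8.

40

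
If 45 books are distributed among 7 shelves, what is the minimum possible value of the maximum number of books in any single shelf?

By pigeonhole, the 7 shelves are the holes and the 45 books are the pigeons.
If every shelf held at most 6 books, the total would be at most 7 × 6 = 42, which is less than 45.
So some shelf holds at least ⌈45/7⌉ = 7 books.

7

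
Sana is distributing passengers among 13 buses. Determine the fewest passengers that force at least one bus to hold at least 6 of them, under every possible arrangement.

With 65 passengers one could put exactly 5 in each of the 13 buses, and no bus would reach 6.
One more passenger must land in a bus that already has 5, giving it 6.
So 13 × 5 + 1 = 66 passengers are required.

66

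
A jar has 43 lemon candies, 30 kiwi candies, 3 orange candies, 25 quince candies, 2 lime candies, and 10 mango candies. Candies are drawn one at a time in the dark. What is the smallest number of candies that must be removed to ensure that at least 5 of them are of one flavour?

22

Put each drawn candy into a box by flavour. The largest draw with every box below 5 takes min(count, 4) from each flavour; flavours with fewer than 4 contribute all they have.
Σ min(cᵢ, 4) = 4 + 4 + 3 + 4 + 2 + 4 = 21.
Draw number 21 + 1 = 22 must push one box to 5.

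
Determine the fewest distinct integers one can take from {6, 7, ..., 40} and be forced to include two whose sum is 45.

A set avoiding the sum 45 can contain at most one of each pair {x, 45−x}, plus the 1 element whose complement lies outside the range.
The integers 23, …, 40 (18 of them) are such a set: any two sum to at least 23+24 = 47 > 45.
Any 19th integer completes one of the 17 pairs, so 19 choices force a sum of 45.

19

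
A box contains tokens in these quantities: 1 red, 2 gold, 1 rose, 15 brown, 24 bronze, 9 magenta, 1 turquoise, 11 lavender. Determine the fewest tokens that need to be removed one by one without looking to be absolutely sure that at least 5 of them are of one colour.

22

By the pigeonhole principle, put each drawn token into a box by colour. The largest draw with every box below 5 takes min(count, 4) from each colour; colours with fewer than 4 contribute all they have.
Σ min(cᵢ, 4) = 1 + 2 + 1 + 4 + 4 + 4 + 1 + 4 = 21.
Draw number 21 + 1 = 22 must push one box to 5.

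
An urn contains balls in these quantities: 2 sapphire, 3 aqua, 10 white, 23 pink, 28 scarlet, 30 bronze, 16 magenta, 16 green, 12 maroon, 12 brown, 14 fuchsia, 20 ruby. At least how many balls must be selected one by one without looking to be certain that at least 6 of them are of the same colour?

Pigeonhole: the 12 colours are the holes; the balls drawn are the pigeons.
To avoid 6 of any one colour, the worst case takes at most 5 of each colour, or every ball of a colour that has fewer than 5.
That gives 2 + 3 + 5 + 5 + 5 + 5 + 5 + 5 + 5 + 5 + 5 + 5 = 55 balls with no colour reaching 6.
The next ball forces some colour to 6, so 55 + 1 = 56.

56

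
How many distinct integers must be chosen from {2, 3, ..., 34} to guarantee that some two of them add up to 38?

19

A set avoiding the sum 38 can contain at most one of each pair {x, 38−x}, plus the 3 elements whose complement lies outside the range or equal to its own complement.
The integers 2, …, 19 (18 of them) are such a set: any two sum to at least 2+3 = 5 and at most 18+19 = 37 < 38.
By the pigeonhole principle, any 19th integer completes one of the 15 pairs, so 19 choices force a sum of 38.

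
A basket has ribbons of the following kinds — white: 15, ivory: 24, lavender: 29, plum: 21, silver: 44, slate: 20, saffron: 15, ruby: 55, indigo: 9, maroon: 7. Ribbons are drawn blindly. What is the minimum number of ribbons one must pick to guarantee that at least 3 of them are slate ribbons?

222

In the worst case for collecting slate ribbons, every non-slate ribbon comes out first.
There are 15 + 24 + 29 + 21 + 44 + 15 + 55 + 9 + 7 = 219 non-slate ribbons altogether.
After those, each further ribbon must be slate, so 219 + 3 = 222 draws guarantee 3 slate ribbons.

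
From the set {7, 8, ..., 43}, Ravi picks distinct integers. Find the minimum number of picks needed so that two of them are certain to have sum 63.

A set avoiding the sum 63 can contain at most one of each pair {x, 63−x}, plus the 13 elements whose complement lies outside the range.
The integers 7, …, 31 (25 of them) are such a set: any two sum to at least 7+8 = 15 and at most 30+31 = 61 < 63.
By pigeonhole, any 26th integer completes one of the 12 pairs, so 26 choices force a sum of 63.

26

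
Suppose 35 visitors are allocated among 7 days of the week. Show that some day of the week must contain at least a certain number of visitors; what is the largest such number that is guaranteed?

5

The 7 days of the week are the holes and the 35 visitors are the pigeons.
If every day of the week held at most 4 visitors, the total would be at most 7 × 4 = 28, which is less than 35.
So some day of the week holds at least ⌈35/7⌉ = 5 visitors.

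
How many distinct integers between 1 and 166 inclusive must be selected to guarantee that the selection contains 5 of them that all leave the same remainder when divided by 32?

Pigeonhole: the 32 residue classes mod 32 are the pigeonholes.
With 128 integers one could put 4 in each residue class and have no class reach 5.
The 129th integer pushes some class to 5, so 32·4 + 1 = 129.

129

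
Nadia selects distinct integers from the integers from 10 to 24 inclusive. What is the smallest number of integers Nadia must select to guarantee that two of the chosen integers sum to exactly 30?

11

A set avoiding the sum 30 can contain at most one of each pair {x, 30−x}, plus the 5 elements whose complement lies outside the range or equal to its own complement.
The integers 15, …, 24 (10 of them) are such a set: any two sum to at least 15+16 = 31 > 30.
By the pigeonhole principle, any 11th integer completes one of the 5 pairs, so 11 choices force a sum of 30.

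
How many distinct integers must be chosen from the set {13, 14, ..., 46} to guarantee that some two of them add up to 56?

A set avoiding the sum 56 can contain at most one of each pair {x, 56−x}, plus the 4 elements whose complement lies outside the range or equal to its own complement.
The integers 28, …, 46 (19 of them) are such a set: any two sum to at least 28+29 = 57 > 56.
Any 20th integer completes one of the 15 pairs, so 20 choices force a sum of 56.

20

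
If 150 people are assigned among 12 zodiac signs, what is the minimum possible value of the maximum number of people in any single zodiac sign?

13

By pigeonhole, the 12 zodiac signs are the holes and the 150 people are the pigeons.
If every zodiac sign held at most 12 people, the total would be at most 12 × 12 = 144, which is less than 150.
So some zodiac sign holds at least ⌈150/12⌉ = 13 people.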